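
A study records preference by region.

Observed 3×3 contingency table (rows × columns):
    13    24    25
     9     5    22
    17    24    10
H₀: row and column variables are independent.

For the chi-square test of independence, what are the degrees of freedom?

degrees of freedom = 4

df = (r−1)(c−1) = (3−1)·(3−1) = 4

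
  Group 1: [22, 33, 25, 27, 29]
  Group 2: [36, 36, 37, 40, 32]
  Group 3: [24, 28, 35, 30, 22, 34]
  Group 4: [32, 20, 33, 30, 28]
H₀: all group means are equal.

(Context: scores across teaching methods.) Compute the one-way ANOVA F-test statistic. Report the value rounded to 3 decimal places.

test statistic = 4.081

Group means [27.20, 36.20, 28.83, 28.60], grand mean 30.143
SSB = Σnᵢ(x̄ᵢ−x̄)² = 248.938; SSW = ΣΣ(x−x̄ᵢ)² = 345.633
MSB = 248.938/3 = 82.9794; MSW = 345.633/17 = 20.3314
F = MSB/MSW = 4.0813
df = (3, 17)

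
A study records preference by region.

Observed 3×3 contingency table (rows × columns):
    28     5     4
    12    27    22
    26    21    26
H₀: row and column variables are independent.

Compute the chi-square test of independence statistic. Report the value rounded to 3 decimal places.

test statistic = 32.204

Row totals [37, 61, 73], col totals [66, 53, 52], n=171
χ² = (28−14.28)²/14.28 + (5−11.47)²/11.47 + (4−11.25)²/11.25 + (12−23.54)²/23.54 + (27−18.91)²/18.91 + (22−18.55)²/18.55 + (26−28.18)²/28.18 + (21−22.63)²/22.63 + (26−22.20)²/22.20 = 32.2036
df = 4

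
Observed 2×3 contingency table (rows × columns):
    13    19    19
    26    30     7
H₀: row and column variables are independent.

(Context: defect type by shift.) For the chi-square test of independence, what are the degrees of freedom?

df = (r−1)(c−1) = (2−1)·(3−1) = 2

degrees of freedom = 2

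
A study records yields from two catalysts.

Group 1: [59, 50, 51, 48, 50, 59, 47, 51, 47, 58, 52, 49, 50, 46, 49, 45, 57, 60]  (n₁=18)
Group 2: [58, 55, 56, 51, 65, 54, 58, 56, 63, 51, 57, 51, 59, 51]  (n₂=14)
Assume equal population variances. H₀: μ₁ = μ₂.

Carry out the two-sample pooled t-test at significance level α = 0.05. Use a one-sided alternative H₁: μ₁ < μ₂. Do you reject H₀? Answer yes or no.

x̄₁=51.556, s₁=4.866, n₁=18
x̄₂=56.071, s₂=4.411, n₂=14
s_p² = [17·4.866² + 13·4.411²]/30 = 21.8458
SE = √(s_p²·(1/18+1/14)) = 1.6656
t = (51.556−56.071)/1.6656 = -2.7113
df = 30
p-value (one-sided, H₁ less) = 0.00549
At α=0.05: p < α → reject H₀

reject H₀: yes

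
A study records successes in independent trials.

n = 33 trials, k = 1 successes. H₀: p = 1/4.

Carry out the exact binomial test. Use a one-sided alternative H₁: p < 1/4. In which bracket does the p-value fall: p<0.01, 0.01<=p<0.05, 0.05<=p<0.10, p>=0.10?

Exact binomial: n=33, k=1, p₀=1/4=0.2500
P(X≤1) from Σ C(n,i)·p₀^i·(1−p₀)^(n−i)
p-value (one-sided, H₁ less) = 0.00090
→ bracket: p<0.01

p-value bracket: p<0.01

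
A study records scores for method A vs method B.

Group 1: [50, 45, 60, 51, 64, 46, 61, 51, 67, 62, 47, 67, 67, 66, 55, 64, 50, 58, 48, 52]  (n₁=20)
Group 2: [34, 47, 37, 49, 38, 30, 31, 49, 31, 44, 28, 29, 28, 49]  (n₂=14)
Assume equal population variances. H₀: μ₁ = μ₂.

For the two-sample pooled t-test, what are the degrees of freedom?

df = n₁ + n₂ − 2 = 20 + 14 − 2 = 32

degrees of freedom = 32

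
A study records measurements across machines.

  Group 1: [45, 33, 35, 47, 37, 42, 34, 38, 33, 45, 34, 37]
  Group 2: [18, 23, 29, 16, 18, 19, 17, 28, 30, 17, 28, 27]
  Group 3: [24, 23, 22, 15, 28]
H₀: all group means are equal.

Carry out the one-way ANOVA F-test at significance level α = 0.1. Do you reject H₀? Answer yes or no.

reject H₀: yes

Group means [38.33, 22.50, 22.40], grand mean 29.034
SSB = Σnᵢ(x̄ᵢ−x̄)² = 1770.099; SSW = ΣΣ(x−x̄ᵢ)² = 710.867
MSB = 1770.099/2 = 885.0494; MSW = 710.867/26 = 27.3410
F = MSB/MSW = 32.3707
df = (2, 26)
p-value (upper-tail) = 0.00000
At α=0.1: p < α → reject H₀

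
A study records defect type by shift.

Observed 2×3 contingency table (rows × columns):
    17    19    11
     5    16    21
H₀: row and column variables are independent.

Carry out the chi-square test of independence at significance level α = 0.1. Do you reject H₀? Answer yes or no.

Row totals [47, 42], col totals [22, 35, 32], n=89
χ² = (17−11.62)²/11.62 + (19−18.48)²/18.48 + (11−16.90)²/16.90 + (5−10.38)²/10.38 + (16−16.52)²/16.52 + (21−15.10)²/15.10 = 9.6772
df = 2
p-value (upper-tail) = 0.00792
At α=0.1: p < α → reject H₀

reject H₀: yes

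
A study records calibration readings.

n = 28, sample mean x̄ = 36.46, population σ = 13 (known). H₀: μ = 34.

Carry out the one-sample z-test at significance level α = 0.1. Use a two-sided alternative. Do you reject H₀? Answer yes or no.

SE = σ/√n = 13/√28 = 2.4568
z = (x̄−μ₀)/SE = (36.46−34)/2.4568 = 1.0013
p-value (two-sided) = 0.31667
At α=0.1: p ≥ α → fail to reject H₀

reject H₀: no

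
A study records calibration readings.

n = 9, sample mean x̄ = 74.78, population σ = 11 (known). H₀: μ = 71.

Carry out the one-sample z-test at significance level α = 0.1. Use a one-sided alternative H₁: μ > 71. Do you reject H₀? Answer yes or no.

reject H₀: no

SE = σ/√n = 11/√9 = 3.6667
z = (x̄−μ₀)/SE = (74.78−71)/3.6667 = 1.0309
p-value (one-sided, H₁ greater) = 0.15129
At α=0.1: p ≥ α → fail to reject H₀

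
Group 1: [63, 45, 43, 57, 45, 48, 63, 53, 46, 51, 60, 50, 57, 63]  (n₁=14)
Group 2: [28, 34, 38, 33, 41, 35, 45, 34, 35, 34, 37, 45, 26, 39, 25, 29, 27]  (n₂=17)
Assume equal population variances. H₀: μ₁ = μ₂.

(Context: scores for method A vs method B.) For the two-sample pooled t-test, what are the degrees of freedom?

df = n₁ + n₂ − 2 = 14 + 17 − 2 = 29

degrees of freedom = 29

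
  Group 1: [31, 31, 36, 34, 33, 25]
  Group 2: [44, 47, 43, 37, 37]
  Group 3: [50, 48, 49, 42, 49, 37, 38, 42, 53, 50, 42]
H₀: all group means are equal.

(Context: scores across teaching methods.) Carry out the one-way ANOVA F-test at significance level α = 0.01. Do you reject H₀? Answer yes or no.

reject H₀: yes

Group means [31.67, 41.60, 45.45], grand mean 40.818
SSB = Σnᵢ(x̄ᵢ−x̄)² = 742.012; SSW = ΣΣ(x−x̄ᵢ)² = 443.261
MSB = 742.012/2 = 371.0061; MSW = 443.261/19 = 23.3295
F = MSB/MSW = 15.9029
df = (2, 19)
p-value (upper-tail) = 0.00009
At α=0.01: p < α → reject H₀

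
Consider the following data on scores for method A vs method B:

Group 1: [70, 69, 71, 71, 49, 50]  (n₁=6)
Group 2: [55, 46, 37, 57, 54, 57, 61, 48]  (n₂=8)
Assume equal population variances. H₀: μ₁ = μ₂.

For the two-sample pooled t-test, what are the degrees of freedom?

degrees of freedom = 12

df = n₁ + n₂ − 2 = 6 + 8 − 2 = 12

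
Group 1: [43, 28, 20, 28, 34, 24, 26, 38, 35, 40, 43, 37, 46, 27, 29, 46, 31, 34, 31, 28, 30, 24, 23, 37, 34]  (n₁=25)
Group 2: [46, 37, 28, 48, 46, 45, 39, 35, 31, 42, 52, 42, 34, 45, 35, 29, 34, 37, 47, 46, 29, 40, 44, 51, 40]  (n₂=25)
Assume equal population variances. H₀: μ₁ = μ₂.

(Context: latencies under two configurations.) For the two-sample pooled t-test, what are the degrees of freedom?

df = n₁ + n₂ − 2 = 25 + 25 − 2 = 48

degrees of freedom = 48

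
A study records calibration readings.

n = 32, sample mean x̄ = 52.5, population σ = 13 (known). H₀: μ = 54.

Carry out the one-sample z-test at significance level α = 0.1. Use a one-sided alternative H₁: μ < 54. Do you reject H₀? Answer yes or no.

reject H₀: no

SE = σ/√n = 13/√32 = 2.2981
z = (x̄−μ₀)/SE = (52.5−54)/2.2981 = -0.6527
p-value (one-sided, H₁ less) = 0.25697
At α=0.1: p ≥ α → fail to reject H₀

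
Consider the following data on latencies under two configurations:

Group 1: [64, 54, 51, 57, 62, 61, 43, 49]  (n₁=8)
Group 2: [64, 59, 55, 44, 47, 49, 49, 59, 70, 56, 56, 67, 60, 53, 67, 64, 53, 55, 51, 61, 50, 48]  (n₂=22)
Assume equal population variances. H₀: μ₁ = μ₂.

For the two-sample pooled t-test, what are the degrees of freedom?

df = n₁ + n₂ − 2 = 8 + 22 − 2 = 28

degrees of freedom = 28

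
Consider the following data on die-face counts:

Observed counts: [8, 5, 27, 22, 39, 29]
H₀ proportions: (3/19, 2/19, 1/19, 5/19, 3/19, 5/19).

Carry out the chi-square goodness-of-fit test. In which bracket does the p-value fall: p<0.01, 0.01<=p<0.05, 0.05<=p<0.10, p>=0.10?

p-value bracket: p<0.01

n = 130; E_i = n·p_i = [20.53, 13.68, 6.84, 34.21, 20.53, 34.21]
χ² = (8−20.53)²/20.53 + (5−13.68)²/13.68 + (27−6.84)²/6.84 + (22−34.21)²/34.21 + (39−20.53)²/20.53 + (29−34.21)²/34.21 = 94.3218
df = 5
p-value (upper-tail) = 0.00000
→ bracket: p<0.01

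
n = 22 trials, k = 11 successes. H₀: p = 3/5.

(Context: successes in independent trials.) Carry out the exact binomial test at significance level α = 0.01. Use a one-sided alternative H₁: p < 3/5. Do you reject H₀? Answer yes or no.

reject H₀: no

Exact binomial: n=22, k=11, p₀=3/5=0.6000
P(X≤11) from Σ C(n,i)·p₀^i·(1−p₀)^(n−i)
p-value (one-sided, H₁ less) = 0.22805
At α=0.01: p ≥ α → fail to reject H₀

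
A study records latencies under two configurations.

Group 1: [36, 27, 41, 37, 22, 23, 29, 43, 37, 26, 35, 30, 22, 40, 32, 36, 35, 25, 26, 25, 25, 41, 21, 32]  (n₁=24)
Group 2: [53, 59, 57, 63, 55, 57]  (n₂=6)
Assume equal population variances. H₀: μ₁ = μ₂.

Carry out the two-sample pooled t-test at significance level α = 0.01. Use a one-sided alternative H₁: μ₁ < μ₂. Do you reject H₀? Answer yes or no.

x̄₁=31.083, s₁=6.871, n₁=24
x̄₂=57.333, s₂=3.445, n₂=6
s_p² = [23·6.871² + 5·3.445²]/28 = 40.8988
SE = √(s_p²·(1/24+1/6)) = 2.9190
t = (31.083−57.333)/2.9190 = -8.9928
df = 28
p-value (one-sided, H₁ less) = 0.00000
At α=0.01: p < α → reject H₀

reject H₀: yes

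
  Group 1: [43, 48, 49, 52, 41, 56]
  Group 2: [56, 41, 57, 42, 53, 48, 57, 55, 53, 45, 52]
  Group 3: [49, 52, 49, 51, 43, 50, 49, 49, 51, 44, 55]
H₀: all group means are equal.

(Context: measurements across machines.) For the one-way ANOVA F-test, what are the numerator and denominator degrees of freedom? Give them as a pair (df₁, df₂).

k = 3 groups, N = 28 total
df = (k−1, N−k) = (3−1, 28−3) = (2, 25)

degrees of freedom = [2, 25]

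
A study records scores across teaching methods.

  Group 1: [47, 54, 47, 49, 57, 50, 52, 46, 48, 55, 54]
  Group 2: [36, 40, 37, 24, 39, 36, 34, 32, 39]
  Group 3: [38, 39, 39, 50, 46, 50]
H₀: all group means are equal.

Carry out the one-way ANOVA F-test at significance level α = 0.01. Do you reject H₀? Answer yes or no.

reject H₀: yes

Group means [50.82, 35.22, 43.67], grand mean 43.769
SSB = Σnᵢ(x̄ᵢ−x̄)² = 1204.090; SSW = ΣΣ(x−x̄ᵢ)² = 496.525
MSB = 1204.090/2 = 602.0451; MSW = 496.525/23 = 21.5881
F = MSB/MSW = 27.8879
df = (2, 23)
p-value (upper-tail) = 0.00000
At α=0.01: p < α → reject H₀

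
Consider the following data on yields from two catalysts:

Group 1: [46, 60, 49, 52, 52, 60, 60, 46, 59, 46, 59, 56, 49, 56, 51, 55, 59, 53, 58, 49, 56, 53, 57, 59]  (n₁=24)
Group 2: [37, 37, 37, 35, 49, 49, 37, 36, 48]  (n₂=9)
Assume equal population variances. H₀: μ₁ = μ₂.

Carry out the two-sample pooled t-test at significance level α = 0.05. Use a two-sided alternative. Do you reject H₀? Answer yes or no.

x̄₁=54.167, s₁=4.806, n₁=24
x̄₂=40.556, s₂=6.126, n₂=9
s_p² = [23·4.806² + 8·6.126²]/31 = 26.8244
SE = √(s_p²·(1/24+1/9)) = 2.0244
t = (54.167−40.556)/2.0244 = 6.7236
df = 31
p-value (two-sided) = 0.00000
At α=0.05: p < α → reject H₀

reject H₀: yes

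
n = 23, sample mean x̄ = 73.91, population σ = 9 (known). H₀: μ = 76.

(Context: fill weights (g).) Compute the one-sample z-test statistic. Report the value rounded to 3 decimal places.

test statistic = -1.114

SE = σ/√n = 9/√23 = 1.8766
z = (x̄−μ₀)/SE = (73.91−76)/1.8766 = -1.1137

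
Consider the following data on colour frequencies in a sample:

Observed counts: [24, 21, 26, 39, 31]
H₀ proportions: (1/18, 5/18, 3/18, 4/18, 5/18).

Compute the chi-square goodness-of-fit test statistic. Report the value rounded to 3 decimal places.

test statistic = 45.636

n = 141; E_i = n·p_i = [7.83, 39.17, 23.50, 31.33, 39.17]
χ² = (24−7.83)²/7.83 + (21−39.17)²/39.17 + (26−23.50)²/23.50 + (39−31.33)²/31.33 + (31−39.17)²/39.17 = 45.6362
df = 4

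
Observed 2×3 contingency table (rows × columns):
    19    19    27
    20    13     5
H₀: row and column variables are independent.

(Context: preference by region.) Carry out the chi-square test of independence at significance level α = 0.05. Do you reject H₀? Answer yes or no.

reject H₀: yes

Row totals [65, 38], col totals [39, 32, 32], n=103
χ² = (19−24.61)²/24.61 + (19−20.19)²/20.19 + (27−20.19)²/20.19 + (20−14.39)²/14.39 + (13−11.81)²/11.81 + (5−11.81)²/11.81 = 9.8766
df = 2
p-value (upper-tail) = 0.00717
At α=0.05: p < α → reject H₀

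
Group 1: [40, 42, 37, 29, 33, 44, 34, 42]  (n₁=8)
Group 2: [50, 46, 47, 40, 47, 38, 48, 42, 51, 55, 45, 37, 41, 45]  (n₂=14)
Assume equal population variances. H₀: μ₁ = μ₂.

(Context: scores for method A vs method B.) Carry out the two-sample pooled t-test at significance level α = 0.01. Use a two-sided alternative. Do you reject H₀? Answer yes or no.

reject H₀: yes

x̄₁=37.625, s₁=5.263, n₁=8
x̄₂=45.143, s₂=5.127, n₂=14
s_p² = [7·5.263² + 13·5.127²]/20 = 26.7795
SE = √(s_p²·(1/8+1/14)) = 2.2935
t = (37.625−45.143)/2.2935 = -3.2779
df = 20
p-value (two-sided) = 0.00376
At α=0.01: p < α → reject H₀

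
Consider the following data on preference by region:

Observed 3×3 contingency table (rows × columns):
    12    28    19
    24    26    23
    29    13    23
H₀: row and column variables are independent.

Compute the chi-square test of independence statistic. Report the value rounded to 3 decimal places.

Row totals [59, 73, 65], col totals [65, 67, 65], n=197
χ² = (12−19.47)²/19.47 + (28−20.07)²/20.07 + (19−19.47)²/19.47 + (24−24.09)²/24.09 + (26−24.83)²/24.83 + (23−24.09)²/24.09 + (29−21.45)²/21.45 + (13−22.11)²/22.11 + (23−21.45)²/21.45 = 12.6412
df = 4

test statistic = 12.641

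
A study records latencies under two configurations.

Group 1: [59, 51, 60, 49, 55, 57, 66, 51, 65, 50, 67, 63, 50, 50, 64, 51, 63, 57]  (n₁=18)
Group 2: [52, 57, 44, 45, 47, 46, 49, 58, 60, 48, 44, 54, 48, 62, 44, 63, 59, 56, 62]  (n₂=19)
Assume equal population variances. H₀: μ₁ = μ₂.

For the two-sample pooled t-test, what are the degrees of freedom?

degrees of freedom = 35

df = n₁ + n₂ − 2 = 18 + 19 − 2 = 35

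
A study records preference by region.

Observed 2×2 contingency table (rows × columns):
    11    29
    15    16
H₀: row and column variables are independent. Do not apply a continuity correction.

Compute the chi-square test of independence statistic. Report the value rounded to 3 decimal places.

Row totals [40, 31], col totals [26, 45], n=71
χ² = (11−14.65)²/14.65 + (29−25.35)²/25.35 + (15−11.35)²/11.35 + (16−19.65)²/19.65 = 3.2828
df = 1

test statistic = 3.283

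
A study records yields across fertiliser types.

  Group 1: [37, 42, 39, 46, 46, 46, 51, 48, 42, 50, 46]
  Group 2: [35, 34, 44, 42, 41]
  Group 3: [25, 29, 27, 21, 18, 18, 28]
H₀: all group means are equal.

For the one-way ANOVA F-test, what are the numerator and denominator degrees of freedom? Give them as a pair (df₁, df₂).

k = 3 groups, N = 23 total
df = (k−1, N−k) = (3−1, 23−3) = (2, 20)

degrees of freedom = [2, 20]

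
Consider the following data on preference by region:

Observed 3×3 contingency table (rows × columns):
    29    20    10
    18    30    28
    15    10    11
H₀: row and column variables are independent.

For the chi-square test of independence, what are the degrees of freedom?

df = (r−1)(c−1) = (3−1)·(3−1) = 4

degrees of freedom = 4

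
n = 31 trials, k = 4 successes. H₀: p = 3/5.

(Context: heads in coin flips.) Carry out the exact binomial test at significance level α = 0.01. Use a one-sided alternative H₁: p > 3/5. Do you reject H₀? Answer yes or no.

Exact binomial: n=31, k=4, p₀=3/5=0.6000
P(X≥4) from Σ C(n,i)·p₀^i·(1−p₀)^(n−i)
p-value (one-sided, H₁ greater) = 1.00000
At α=0.01: p ≥ α → fail to reject H₀

reject H₀: no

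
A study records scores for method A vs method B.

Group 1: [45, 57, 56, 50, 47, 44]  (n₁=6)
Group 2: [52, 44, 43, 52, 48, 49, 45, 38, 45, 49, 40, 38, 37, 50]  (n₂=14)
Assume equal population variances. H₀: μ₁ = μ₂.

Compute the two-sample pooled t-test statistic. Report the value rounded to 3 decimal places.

test statistic = 1.859

x̄₁=49.833, s₁=5.565, n₁=6
x̄₂=45.000, s₂=5.233, n₂=14
s_p² = [5·5.565² + 13·5.233²]/18 = 28.3796
SE = √(s_p²·(1/6+1/14)) = 2.5994
t = (49.833−45.000)/2.5994 = 1.8594
df = 18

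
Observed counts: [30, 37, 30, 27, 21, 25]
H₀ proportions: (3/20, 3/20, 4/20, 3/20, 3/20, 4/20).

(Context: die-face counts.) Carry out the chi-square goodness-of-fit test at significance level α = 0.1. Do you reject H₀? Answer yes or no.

n = 170; E_i = n·p_i = [25.50, 25.50, 34.00, 25.50, 25.50, 34.00]
χ² = (30−25.50)²/25.50 + (37−25.50)²/25.50 + (30−34.00)²/34.00 + (27−25.50)²/25.50 + (21−25.50)²/25.50 + (25−34.00)²/34.00 = 9.7157
df = 5
p-value (upper-tail) = 0.08370
At α=0.1: p < α → reject H₀

reject H₀: yes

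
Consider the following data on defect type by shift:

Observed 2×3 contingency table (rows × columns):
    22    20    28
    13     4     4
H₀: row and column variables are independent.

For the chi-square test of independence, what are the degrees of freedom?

degrees of freedom = 2

df = (r−1)(c−1) = (2−1)·(3−1) = 2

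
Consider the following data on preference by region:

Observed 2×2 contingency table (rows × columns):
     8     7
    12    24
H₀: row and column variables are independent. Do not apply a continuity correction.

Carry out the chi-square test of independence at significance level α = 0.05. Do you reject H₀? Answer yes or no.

Row totals [15, 36], col totals [20, 31], n=51
χ² = (8−5.88)²/5.88 + (7−9.12)²/9.12 + (12−14.12)²/14.12 + (24−21.88)²/21.88 = 1.7768
df = 1
p-value (upper-tail) = 0.18255
At α=0.05: p ≥ α → fail to reject H₀

reject H₀: no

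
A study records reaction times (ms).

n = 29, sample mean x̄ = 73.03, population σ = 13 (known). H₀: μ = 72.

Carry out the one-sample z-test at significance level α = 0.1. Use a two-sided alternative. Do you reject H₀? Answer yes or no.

reject H₀: no

SE = σ/√n = 13/√29 = 2.4140
z = (x̄−μ₀)/SE = (73.03−72)/2.4140 = 0.4267
p-value (two-sided) = 0.66962
At α=0.1: p ≥ α → fail to reject H₀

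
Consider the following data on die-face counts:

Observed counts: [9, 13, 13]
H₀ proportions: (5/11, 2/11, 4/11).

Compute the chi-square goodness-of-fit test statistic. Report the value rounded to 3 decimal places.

test statistic = 9.927

n = 35; E_i = n·p_i = [15.91, 6.36, 12.73]
χ² = (9−15.91)²/15.91 + (13−6.36)²/6.36 + (13−12.73)²/12.73 = 9.9271
df = 2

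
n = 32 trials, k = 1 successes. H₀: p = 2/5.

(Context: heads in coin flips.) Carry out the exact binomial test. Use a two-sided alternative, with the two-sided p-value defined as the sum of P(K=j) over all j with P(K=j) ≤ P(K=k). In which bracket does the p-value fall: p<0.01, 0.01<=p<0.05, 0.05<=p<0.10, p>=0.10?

Exact binomial: n=32, k=1, p₀=2/5=0.4000
P(X=j) = C(n,j)·p₀^j·(1−p₀)^(n−j); p = Σ P(X=j) over j with P(X=j) ≤ P(X=1)
p-value (two-sided) = 0.00000
→ bracket: p<0.01

p-value bracket: p<0.01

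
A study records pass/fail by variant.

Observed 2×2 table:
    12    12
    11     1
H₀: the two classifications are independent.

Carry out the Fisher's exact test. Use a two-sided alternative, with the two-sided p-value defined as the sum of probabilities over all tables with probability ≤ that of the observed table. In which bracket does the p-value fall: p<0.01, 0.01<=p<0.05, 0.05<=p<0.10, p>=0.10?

Margins: r₁=24, r₂=12, c₁=23, c₂=13, n=36
p_obs = C(24,12)·C(12,11)/C(36,23); sum pmf over tables with pmf ≤ p_obs
p-value (two-sided) = 0.02530
→ bracket: 0.01<=p<0.05

p-value bracket: 0.01<=p<0.05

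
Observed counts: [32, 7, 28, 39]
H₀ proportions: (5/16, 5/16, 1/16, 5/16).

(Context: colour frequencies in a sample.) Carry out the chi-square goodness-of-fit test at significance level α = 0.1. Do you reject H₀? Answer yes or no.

n = 106; E_i = n·p_i = [33.12, 33.12, 6.62, 33.12]
χ² = (32−33.12)²/33.12 + (7−33.12)²/33.12 + (28−6.62)²/6.62 + (39−33.12)²/33.12 = 90.6491
df = 3
p-value (upper-tail) = 0.00000
At α=0.1: p < α → reject H₀

reject H₀: yes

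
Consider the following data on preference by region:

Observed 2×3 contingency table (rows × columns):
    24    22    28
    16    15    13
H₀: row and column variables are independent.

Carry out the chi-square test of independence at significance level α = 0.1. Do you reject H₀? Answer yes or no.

Row totals [74, 44], col totals [40, 37, 41], n=118
χ² = (24−25.08)²/25.08 + (22−23.20)²/23.20 + (28−25.71)²/25.71 + (16−14.92)²/14.92 + (15−13.80)²/13.80 + (13−15.29)²/15.29 = 0.8393
df = 2
p-value (upper-tail) = 0.65729
At α=0.1: p ≥ α → fail to reject H₀

reject H₀: no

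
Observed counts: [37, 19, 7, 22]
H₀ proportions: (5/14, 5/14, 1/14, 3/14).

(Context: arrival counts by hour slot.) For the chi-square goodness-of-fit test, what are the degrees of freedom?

degrees of freedom = 3

df = k − 1 = 4 − 1 = 3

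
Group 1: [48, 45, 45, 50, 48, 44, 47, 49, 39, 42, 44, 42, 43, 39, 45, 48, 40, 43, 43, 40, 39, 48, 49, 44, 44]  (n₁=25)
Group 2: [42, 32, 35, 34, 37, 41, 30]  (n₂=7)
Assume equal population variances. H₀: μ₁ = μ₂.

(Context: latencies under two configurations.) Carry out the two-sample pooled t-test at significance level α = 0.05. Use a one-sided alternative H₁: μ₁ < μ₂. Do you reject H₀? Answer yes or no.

x̄₁=44.320, s₁=3.400, n₁=25
x̄₂=35.857, s₂=4.451, n₂=7
s_p² = [24·3.400² + 6·4.451²]/30 = 13.2099
SE = √(s_p²·(1/25+1/7)) = 1.5542
t = (44.320−35.857)/1.5542 = 5.4452
df = 30
p-value (one-sided, H₁ less) = 1.00000
At α=0.05: p ≥ α → fail to reject H₀

reject H₀: no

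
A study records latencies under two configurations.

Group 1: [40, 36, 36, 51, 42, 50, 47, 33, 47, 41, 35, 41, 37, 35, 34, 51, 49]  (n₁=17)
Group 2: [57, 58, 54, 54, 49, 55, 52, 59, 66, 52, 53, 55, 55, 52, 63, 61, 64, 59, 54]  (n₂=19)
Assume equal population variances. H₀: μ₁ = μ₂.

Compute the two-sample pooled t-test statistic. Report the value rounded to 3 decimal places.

test statistic = -8.078

x̄₁=41.471, s₁=6.453, n₁=17
x̄₂=56.421, s₂=4.586, n₂=19
s_p² = [16·6.453² + 18·4.586²]/34 = 30.7314
SE = √(s_p²·(1/17+1/19)) = 1.8507
t = (41.471−56.421)/1.8507 = -8.0782
df = 34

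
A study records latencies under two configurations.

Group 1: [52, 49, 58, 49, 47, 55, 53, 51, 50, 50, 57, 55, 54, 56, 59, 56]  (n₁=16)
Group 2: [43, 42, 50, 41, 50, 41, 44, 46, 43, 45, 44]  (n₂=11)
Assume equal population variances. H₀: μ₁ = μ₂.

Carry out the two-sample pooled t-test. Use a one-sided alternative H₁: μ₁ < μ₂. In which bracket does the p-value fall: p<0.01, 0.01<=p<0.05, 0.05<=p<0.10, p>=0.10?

p-value bracket: p>=0.10

x̄₁=53.188, s₁=3.600, n₁=16
x̄₂=44.455, s₂=3.142, n₂=11
s_p² = [15·3.600² + 10·3.142²]/25 = 11.7266
SE = √(s_p²·(1/16+1/11)) = 1.3413
t = (53.188−44.455)/1.3413 = 6.5110
df = 25
p-value (one-sided, H₁ less) = 1.00000
→ bracket: p>=0.10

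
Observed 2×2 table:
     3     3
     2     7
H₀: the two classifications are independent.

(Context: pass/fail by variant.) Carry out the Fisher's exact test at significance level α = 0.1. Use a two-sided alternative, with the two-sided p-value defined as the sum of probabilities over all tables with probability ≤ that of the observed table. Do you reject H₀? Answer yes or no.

Margins: r₁=6, r₂=9, c₁=5, c₂=10, n=15
p_obs = C(6,3)·C(9,2)/C(15,5); sum pmf over tables with pmf ≤ p_obs
p-value (two-sided) = 0.32867
At α=0.1: p ≥ α → fail to reject H₀

reject H₀: no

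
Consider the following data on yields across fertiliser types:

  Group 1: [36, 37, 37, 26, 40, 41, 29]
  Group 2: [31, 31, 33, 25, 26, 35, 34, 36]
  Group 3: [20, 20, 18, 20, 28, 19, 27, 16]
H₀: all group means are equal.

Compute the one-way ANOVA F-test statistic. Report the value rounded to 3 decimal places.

Group means [35.14, 31.38, 21.00], grand mean 28.913
SSB = Σnᵢ(x̄ᵢ−x̄)² = 821.094; SSW = ΣΣ(x−x̄ᵢ)² = 426.732
MSB = 821.094/2 = 410.5470; MSW = 426.732/20 = 21.3366
F = MSB/MSW = 19.2414
df = (2, 20)

test statistic = 19.241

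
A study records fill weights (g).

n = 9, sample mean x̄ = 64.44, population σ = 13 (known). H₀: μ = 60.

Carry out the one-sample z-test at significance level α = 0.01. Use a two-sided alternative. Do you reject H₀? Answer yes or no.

SE = σ/√n = 13/√9 = 4.3333
z = (x̄−μ₀)/SE = (64.44−60)/4.3333 = 1.0246
p-value (two-sided) = 0.30554
At α=0.01: p ≥ α → fail to reject H₀

reject H₀: no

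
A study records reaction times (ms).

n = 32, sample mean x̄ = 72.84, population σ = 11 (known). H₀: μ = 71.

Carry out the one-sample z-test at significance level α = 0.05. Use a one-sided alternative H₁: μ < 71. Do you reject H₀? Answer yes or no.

reject H₀: no

SE = σ/√n = 11/√32 = 1.9445
z = (x̄−μ₀)/SE = (72.84−71)/1.9445 = 0.9462
p-value (one-sided, H₁ less) = 0.82799
At α=0.05: p ≥ α → fail to reject H₀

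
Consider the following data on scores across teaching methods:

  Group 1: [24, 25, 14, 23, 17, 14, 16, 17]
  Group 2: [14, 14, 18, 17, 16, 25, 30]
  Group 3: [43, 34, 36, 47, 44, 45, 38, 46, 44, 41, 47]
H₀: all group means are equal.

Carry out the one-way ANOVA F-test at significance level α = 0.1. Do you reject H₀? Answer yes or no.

Group means [18.75, 19.14, 42.27], grand mean 28.808
SSB = Σnᵢ(x̄ᵢ−x̄)² = 3457.500; SSW = ΣΣ(x−x̄ᵢ)² = 564.539
MSB = 3457.500/2 = 1728.7498; MSW = 564.539/23 = 24.5452
F = MSB/MSW = 70.4314
df = (2, 23)
p-value (upper-tail) = 0.00000
At α=0.1: p < α → reject H₀

reject H₀: yes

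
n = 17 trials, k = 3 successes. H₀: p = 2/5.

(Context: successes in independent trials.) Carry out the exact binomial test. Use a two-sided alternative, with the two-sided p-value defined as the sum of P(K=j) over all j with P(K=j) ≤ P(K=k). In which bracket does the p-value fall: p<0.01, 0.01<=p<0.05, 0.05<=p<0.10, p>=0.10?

p-value bracket: 0.05<=p<0.10

Exact binomial: n=17, k=3, p₀=2/5=0.4000
P(X=j) = C(n,j)·p₀^j·(1−p₀)^(n−j); p = Σ P(X=j) over j with P(X=j) ≤ P(X=3)
p-value (two-sided) = 0.08124
→ bracket: 0.05<=p<0.10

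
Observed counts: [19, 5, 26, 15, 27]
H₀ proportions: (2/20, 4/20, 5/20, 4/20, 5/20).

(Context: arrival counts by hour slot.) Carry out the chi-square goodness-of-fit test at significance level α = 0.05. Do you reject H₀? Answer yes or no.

reject H₀: yes

n = 92; E_i = n·p_i = [9.20, 18.40, 23.00, 18.40, 23.00]
χ² = (19−9.20)²/9.20 + (5−18.40)²/18.40 + (26−23.00)²/23.00 + (15−18.40)²/18.40 + (27−23.00)²/23.00 = 21.9130
df = 4
p-value (upper-tail) = 0.00021
At α=0.05: p < α → reject H₀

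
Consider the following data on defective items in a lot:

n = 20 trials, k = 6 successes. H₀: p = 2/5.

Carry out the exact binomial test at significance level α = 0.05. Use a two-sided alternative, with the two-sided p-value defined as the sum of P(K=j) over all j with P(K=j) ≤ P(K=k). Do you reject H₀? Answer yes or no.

Exact binomial: n=20, k=6, p₀=2/5=0.4000
P(X=j) = C(n,j)·p₀^j·(1−p₀)^(n−j); p = Σ P(X=j) over j with P(X=j) ≤ P(X=6)
p-value (two-sided) = 0.49467
At α=0.05: p ≥ α → fail to reject H₀

reject H₀: no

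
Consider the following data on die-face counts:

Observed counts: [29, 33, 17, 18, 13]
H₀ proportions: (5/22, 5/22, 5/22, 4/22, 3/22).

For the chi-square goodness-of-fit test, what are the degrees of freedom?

degrees of freedom = 4

df = k − 1 = 5 − 1 = 4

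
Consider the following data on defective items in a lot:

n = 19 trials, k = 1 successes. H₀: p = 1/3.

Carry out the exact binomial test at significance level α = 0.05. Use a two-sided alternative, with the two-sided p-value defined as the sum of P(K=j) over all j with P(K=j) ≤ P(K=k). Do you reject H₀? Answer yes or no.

Exact binomial: n=19, k=1, p₀=1/3=0.3333
P(X=j) = C(n,j)·p₀^j·(1−p₀)^(n−j); p = Σ P(X=j) over j with P(X=j) ≤ P(X=1)
p-value (two-sided) = 0.00661
At α=0.05: p < α → reject H₀

reject H₀: yes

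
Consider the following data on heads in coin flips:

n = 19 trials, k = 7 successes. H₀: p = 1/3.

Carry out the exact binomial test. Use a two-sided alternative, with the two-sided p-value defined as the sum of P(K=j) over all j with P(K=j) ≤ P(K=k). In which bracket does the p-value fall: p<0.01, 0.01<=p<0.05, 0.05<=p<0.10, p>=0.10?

Exact binomial: n=19, k=7, p₀=1/3=0.3333
P(X=j) = C(n,j)·p₀^j·(1−p₀)^(n−j); p = Σ P(X=j) over j with P(X=j) ≤ P(X=7)
p-value (two-sided) = 0.80876
→ bracket: p>=0.10

p-value bracket: p>=0.10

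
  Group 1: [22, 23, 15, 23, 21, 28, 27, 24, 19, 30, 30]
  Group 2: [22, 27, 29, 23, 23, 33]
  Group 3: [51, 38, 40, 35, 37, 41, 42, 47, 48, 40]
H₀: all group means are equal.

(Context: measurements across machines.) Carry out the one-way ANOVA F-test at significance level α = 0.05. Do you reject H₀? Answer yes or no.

reject H₀: yes

Group means [23.82, 26.17, 41.90], grand mean 31.037
SSB = Σnᵢ(x̄ᵢ−x̄)² = 1895.593; SSW = ΣΣ(x−x̄ᵢ)² = 551.370
MSB = 1895.593/2 = 947.7966; MSW = 551.370/24 = 22.9737
F = MSB/MSW = 41.2557
df = (2, 24)
p-value (upper-tail) = 0.00000
At α=0.05: p < α → reject H₀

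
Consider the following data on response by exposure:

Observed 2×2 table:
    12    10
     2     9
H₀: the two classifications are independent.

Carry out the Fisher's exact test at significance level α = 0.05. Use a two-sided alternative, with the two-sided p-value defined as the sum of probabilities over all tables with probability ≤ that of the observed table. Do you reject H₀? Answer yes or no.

Margins: r₁=22, r₂=11, c₁=14, c₂=19, n=33
p_obs = C(22,12)·C(11,2)/C(33,14); sum pmf over tables with pmf ≤ p_obs
p-value (two-sided) = 0.06741
At α=0.05: p ≥ α → fail to reject H₀

reject H₀: no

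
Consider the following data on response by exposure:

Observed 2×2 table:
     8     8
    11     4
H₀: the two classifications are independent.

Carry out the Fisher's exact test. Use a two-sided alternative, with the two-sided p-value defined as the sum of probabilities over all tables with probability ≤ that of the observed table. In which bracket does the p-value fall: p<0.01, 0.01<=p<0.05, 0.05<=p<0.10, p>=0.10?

Margins: r₁=16, r₂=15, c₁=19, c₂=12, n=31
p_obs = C(16,8)·C(15,11)/C(31,19); sum pmf over tables with pmf ≤ p_obs
p-value (two-sided) = 0.27337
→ bracket: p>=0.10

p-value bracket: p>=0.10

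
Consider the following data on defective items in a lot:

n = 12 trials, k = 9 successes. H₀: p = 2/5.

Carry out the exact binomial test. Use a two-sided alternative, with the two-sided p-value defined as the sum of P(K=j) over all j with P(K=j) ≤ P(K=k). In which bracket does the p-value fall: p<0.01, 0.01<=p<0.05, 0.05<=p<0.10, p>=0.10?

p-value bracket: 0.01<=p<0.05

Exact binomial: n=12, k=9, p₀=2/5=0.4000
P(X=j) = C(n,j)·p₀^j·(1−p₀)^(n−j); p = Σ P(X=j) over j with P(X=j) ≤ P(X=9)
p-value (two-sided) = 0.01744
→ bracket: 0.01<=p<0.05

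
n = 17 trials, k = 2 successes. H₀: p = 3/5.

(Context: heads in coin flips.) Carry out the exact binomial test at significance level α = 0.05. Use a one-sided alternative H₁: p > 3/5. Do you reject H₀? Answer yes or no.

reject H₀: no

Exact binomial: n=17, k=2, p₀=3/5=0.6000
P(X≥2) from Σ C(n,i)·p₀^i·(1−p₀)^(n−i)
p-value (one-sided, H₁ greater) = 1.00000
At α=0.05: p ≥ α → fail to reject H₀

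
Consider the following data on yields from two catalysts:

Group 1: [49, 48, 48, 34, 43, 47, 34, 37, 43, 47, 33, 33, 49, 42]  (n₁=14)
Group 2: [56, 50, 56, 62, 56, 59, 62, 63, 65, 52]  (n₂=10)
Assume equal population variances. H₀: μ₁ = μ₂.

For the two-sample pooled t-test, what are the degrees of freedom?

df = n₁ + n₂ − 2 = 14 + 10 − 2 = 22

degrees of freedom = 22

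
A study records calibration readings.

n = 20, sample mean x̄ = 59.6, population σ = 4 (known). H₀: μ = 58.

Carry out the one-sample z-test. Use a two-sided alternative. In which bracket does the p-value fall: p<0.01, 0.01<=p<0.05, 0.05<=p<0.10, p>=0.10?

SE = σ/√n = 4/√20 = 0.8944
z = (x̄−μ₀)/SE = (59.6−58)/0.8944 = 1.7889
p-value (two-sided) = 0.07364
→ bracket: 0.05<=p<0.10

p-value bracket: 0.05<=p<0.10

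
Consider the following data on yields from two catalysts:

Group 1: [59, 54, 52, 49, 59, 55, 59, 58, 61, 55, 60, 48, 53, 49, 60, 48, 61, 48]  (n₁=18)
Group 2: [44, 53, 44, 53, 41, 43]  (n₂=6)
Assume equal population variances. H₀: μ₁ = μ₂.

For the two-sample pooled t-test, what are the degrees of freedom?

degrees of freedom = 22

df = n₁ + n₂ − 2 = 18 + 6 − 2 = 22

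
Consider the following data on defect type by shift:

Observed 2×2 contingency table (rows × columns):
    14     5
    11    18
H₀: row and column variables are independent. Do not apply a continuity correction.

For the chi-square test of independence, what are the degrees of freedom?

df = (r−1)(c−1) = (2−1)·(2−1) = 1

degrees of freedom = 1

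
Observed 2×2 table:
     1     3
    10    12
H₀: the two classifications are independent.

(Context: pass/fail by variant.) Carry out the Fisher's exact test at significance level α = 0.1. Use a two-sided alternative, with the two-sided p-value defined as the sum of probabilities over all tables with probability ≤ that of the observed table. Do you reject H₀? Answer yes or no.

Margins: r₁=4, r₂=22, c₁=11, c₂=15, n=26
p_obs = C(4,1)·C(22,10)/C(26,11); sum pmf over tables with pmf ≤ p_obs
p-value (two-sided) = 0.61371
At α=0.1: p ≥ α → fail to reject H₀

reject H₀: no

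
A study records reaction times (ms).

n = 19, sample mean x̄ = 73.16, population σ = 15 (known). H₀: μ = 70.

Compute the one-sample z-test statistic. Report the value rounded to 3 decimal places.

SE = σ/√n = 15/√19 = 3.4412
z = (x̄−μ₀)/SE = (73.16−70)/3.4412 = 0.9183

test statistic = 0.918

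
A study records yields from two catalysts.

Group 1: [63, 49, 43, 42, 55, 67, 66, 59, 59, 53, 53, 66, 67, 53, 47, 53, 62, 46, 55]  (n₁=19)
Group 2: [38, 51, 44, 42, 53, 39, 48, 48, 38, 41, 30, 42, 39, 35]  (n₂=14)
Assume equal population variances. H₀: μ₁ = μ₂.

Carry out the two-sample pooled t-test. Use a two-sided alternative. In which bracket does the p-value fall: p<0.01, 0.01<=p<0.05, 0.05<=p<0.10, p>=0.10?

x̄₁=55.684, s₁=8.083, n₁=19
x̄₂=42.000, s₂=6.337, n₂=14
s_p² = [18·8.083² + 13·6.337²]/31 = 54.7776
SE = √(s_p²·(1/19+1/14)) = 2.6069
t = (55.684−42.000)/2.6069 = 5.2493
df = 31
p-value (two-sided) = 0.00001
→ bracket: p<0.01

p-value bracket: p<0.01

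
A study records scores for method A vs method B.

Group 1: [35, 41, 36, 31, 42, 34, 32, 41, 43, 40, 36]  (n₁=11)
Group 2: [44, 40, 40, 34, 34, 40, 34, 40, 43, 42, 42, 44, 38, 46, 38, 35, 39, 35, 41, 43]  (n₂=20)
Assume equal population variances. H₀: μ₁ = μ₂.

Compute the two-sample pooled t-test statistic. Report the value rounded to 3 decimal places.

test statistic = -1.538

x̄₁=37.364, s₁=4.202, n₁=11
x̄₂=39.600, s₂=3.691, n₂=20
s_p² = [10·4.202² + 19·3.691²]/29 = 15.0119
SE = √(s_p²·(1/11+1/20)) = 1.4544
t = (37.364−39.600)/1.4544 = -1.5376
df = 29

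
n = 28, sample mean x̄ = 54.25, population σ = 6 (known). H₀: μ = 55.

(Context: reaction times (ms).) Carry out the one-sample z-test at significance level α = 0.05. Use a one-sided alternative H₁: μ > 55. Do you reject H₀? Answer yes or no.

SE = σ/√n = 6/√28 = 1.1339
z = (x̄−μ₀)/SE = (54.25−55)/1.1339 = -0.6614
p-value (one-sided, H₁ greater) = 0.74583
At α=0.05: p ≥ α → fail to reject H₀

reject H₀: no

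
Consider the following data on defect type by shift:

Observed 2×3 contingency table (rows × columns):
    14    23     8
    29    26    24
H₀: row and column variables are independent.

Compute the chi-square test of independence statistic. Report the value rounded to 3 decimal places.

test statistic = 4.426

Row totals [45, 79], col totals [43, 49, 32], n=124
χ² = (14−15.60)²/15.60 + (23−17.78)²/17.78 + (8−11.61)²/11.61 + (29−27.40)²/27.40 + (26−31.22)²/31.22 + (24−20.39)²/20.39 = 4.4264
df = 2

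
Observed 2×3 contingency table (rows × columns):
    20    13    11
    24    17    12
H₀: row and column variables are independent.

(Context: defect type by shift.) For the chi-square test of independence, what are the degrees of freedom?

df = (r−1)(c−1) = (2−1)·(3−1) = 2

degrees of freedom = 2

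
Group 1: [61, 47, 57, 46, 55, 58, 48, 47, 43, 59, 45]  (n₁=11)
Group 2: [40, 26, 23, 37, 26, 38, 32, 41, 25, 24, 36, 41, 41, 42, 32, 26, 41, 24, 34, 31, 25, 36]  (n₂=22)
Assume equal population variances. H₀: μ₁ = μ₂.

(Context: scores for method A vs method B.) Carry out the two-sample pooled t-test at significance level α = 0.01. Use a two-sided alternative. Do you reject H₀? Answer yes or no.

reject H₀: yes

x̄₁=51.455, s₁=6.548, n₁=11
x̄₂=32.773, s₂=6.859, n₂=22
s_p² = [10·6.548² + 21·6.859²]/31 = 45.6965
SE = √(s_p²·(1/11+1/22)) = 2.4963
t = (51.455−32.773)/2.4963 = 7.4839
df = 31
p-value (two-sided) = 0.00000
At α=0.01: p < α → reject H₀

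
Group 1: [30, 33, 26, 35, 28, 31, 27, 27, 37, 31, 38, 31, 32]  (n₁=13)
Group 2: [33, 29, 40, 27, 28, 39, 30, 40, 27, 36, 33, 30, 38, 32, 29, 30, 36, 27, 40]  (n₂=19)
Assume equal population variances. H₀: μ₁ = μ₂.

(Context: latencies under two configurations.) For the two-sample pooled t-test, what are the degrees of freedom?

df = n₁ + n₂ − 2 = 13 + 19 − 2 = 30

degrees of freedom = 30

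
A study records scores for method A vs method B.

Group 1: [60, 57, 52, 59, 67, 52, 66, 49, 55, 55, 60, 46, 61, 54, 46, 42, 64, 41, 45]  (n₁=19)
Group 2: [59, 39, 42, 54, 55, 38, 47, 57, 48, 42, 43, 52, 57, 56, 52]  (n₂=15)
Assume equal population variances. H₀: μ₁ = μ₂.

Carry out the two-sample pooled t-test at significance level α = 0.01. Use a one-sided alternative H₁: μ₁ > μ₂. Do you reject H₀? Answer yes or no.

x̄₁=54.263, s₁=7.901, n₁=19
x̄₂=49.400, s₂=7.139, n₂=15
s_p² = [18·7.901² + 14·7.139²]/32 = 57.4151
SE = √(s_p²·(1/19+1/15)) = 2.6172
t = (54.263−49.400)/2.6172 = 1.8582
df = 32
p-value (one-sided, H₁ greater) = 0.03618
At α=0.01: p ≥ α → fail to reject H₀

reject H₀: no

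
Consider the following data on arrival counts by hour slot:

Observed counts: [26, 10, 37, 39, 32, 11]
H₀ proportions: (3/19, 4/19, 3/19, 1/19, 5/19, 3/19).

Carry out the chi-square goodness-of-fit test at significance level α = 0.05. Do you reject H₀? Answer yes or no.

n = 155; E_i = n·p_i = [24.47, 32.63, 24.47, 8.16, 40.79, 24.47]
χ² = (26−24.47)²/24.47 + (10−32.63)²/32.63 + (37−24.47)²/24.47 + (39−8.16)²/8.16 + (32−40.79)²/40.79 + (11−24.47)²/24.47 = 148.1174
df = 5
p-value (upper-tail) = 0.00000
At α=0.05: p < α → reject H₀

reject H₀: yes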